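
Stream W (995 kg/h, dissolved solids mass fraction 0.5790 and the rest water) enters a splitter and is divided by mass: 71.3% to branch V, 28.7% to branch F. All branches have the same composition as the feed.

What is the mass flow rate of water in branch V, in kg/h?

Branch V total = 0.713×995 = 709.43 kg/h.
water in V = 0.421×709.43 = 298.67 kg/h.

298.7 kg/h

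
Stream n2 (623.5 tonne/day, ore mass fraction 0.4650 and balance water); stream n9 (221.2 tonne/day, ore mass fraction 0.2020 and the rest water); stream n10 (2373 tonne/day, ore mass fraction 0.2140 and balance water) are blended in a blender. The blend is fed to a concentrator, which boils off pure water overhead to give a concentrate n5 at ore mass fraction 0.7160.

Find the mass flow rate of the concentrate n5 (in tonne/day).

1177 tonne/day

ore entering = 623.5×0.465 + 221.2×0.202 + 2373×0.214 = 842.43 tonne/day.
All ore reports to n5, so n5 = 842.43/0.716 = 1176.6 tonne/day.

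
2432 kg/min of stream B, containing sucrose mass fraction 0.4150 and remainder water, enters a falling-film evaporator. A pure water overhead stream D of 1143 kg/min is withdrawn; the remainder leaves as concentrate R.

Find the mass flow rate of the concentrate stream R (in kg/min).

Concentrate = 2432 − 1143 = 1289 kg/min.

1289 kg/min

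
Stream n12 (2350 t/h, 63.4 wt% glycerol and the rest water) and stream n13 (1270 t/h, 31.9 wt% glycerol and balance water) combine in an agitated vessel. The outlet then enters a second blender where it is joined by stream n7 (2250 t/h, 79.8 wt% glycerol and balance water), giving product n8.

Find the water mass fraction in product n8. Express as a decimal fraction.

Overall, product flow = 5870 t/h.
water in = 2350×0.366 + 1270×0.681 + 2250×0.202 = 2179.5 t/h.
water fraction in n8 = 0.371.

0.371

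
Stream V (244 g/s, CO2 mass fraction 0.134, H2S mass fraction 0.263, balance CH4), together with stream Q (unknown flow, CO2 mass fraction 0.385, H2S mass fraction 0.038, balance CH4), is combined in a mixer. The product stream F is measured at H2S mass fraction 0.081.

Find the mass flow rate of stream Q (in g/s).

1033 g/s

Let Q be the unknown flow. Total out = 244 + Q.
H2S balance: 64.172 + 0.038·Q = 0.081·(244 + Q)
(0.038 − 0.081)·Q = 0.081×244 − 64.172 = -44.408
Q = -44.408 / -0.043 = 1032.7 g/s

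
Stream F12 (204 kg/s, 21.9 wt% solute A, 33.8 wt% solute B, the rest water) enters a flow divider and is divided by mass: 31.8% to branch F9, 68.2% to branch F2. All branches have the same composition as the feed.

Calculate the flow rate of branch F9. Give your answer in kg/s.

Branch F9 flow = 0.318×204 = 64.872 kg/s.

64.87 kg/s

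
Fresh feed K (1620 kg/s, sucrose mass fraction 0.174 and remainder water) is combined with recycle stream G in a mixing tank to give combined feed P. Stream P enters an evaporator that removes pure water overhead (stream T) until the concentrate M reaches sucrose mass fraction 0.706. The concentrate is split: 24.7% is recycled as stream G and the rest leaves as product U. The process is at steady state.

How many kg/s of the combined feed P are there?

Overall sucrose balance (none leaves overhead): sucrose in fresh feed = sucrose in product, i.e. 1620×0.174 = (1−0.247)·M·0.706.
M = 281.88/(0.706×0.753) = 530.23 kg/s.
Recycle G = 0.247×530.23 = 130.97 kg/s.
Combined feed P = 1620 + 130.97 = 1751 kg/s.

1751 kg/s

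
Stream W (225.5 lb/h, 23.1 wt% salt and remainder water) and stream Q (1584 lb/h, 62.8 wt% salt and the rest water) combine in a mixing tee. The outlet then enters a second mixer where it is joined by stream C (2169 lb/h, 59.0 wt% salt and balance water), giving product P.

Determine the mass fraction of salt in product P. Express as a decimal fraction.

0.585

Overall, product flow = 3978.5 lb/h.
salt in = 225.5×0.231 + 1584×0.628 + 2169×0.590 = 2326.6 lb/h.
salt fraction in P = 0.585.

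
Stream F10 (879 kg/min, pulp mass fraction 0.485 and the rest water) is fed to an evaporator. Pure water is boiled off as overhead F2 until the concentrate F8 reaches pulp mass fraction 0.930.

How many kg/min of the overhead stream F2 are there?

420.6 kg/min

pulp is conserved: 879×0.485 = 426.31 kg/min all reports to the concentrate.
Concentrate = 426.31/(target fraction) = 458.4 kg/min.
Overhead = 879 − 458.4 = 420.6 kg/min.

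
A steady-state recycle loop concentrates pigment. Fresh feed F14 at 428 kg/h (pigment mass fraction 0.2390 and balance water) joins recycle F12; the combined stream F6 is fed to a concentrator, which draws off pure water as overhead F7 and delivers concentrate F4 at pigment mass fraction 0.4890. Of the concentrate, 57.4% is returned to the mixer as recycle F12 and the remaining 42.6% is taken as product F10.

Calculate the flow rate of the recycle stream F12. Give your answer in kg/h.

281.9 kg/h

Overall pigment balance (none leaves overhead): pigment in fresh feed = pigment in product, i.e. 428×0.239 = (1−0.574)·F4·0.489.
F4 = 102.29/(0.489×0.426) = 491.05 kg/h.
Recycle F12 = 0.574×491.05 = 281.86 kg/h.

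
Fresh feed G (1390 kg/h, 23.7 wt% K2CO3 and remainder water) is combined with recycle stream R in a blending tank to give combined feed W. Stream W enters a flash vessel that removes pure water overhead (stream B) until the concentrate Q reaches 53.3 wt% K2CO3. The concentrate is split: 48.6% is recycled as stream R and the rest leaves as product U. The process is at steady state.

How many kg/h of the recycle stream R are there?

Overall K2CO3 balance (none leaves overhead): K2CO3 in fresh feed = K2CO3 in product, i.e. 1390×0.237 = (1−0.486)·Q·0.533.
Q = 329.43/(0.533×0.514) = 1202.5 kg/h.
Recycle R = 0.486×1202.5 = 584.4 kg/h.

584.4 kg/h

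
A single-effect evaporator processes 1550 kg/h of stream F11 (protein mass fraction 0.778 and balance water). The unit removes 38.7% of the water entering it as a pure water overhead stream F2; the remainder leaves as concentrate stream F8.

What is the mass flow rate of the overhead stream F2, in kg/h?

water entering = 1550×0.222 = 344.1 kg/h; overhead removed = 0.387×344.1 = 133.17 kg/h.

133.2 kg/h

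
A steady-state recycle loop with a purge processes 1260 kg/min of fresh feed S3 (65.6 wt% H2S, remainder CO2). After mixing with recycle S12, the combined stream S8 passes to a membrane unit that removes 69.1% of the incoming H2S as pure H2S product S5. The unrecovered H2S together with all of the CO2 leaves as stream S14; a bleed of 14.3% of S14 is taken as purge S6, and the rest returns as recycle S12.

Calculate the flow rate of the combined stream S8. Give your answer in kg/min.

CO2 enters only via S3 and leaves only via the purge: 1260×0.344 = 0.143×(CO2 in S14), and the membrane unit passes all CO2, so CO2 in S8 = CO2 in S14 = 3031 kg/min.
H2S in S8: m_A = 1260×0.656 + (1−0.143)·(1−0.691)·m_A, so m_A = 826.56/0.7352 = 1124.3 kg/min.
S8 = 1124.3 + 3031 = 4155.3 kg/min.

4155 kg/min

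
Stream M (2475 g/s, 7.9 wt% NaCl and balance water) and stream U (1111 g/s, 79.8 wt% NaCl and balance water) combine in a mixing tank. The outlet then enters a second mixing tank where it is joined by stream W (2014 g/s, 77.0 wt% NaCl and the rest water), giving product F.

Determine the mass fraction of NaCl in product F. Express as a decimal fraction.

Overall, product flow = 5600 g/s.
NaCl in = 2475×0.079 + 1111×0.798 + 2014×0.770 = 2632.9 g/s.
NaCl fraction in F = 0.470.

0.470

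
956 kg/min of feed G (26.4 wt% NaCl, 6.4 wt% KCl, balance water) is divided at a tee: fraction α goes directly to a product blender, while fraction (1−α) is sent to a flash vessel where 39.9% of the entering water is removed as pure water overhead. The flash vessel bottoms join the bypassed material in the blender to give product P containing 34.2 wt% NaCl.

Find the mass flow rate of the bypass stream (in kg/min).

142.8 kg/min

All 956×0.264 = 252.38 kg/min of NaCl reaches P, so P = 252.38/0.342 = 737.96 kg/min and vapour = 218.04 kg/min.
The evaporator receives (1−α)·956 of feed at 0.672 water and removes 0.399 of that water:
0.399×0.672×(1−α)×956 = 218.04
(1−α) = 218.04/256.33 = 0.8506;  α = 0.1494.
Bypass flow = 0.1494×956 = 142.82 kg/min.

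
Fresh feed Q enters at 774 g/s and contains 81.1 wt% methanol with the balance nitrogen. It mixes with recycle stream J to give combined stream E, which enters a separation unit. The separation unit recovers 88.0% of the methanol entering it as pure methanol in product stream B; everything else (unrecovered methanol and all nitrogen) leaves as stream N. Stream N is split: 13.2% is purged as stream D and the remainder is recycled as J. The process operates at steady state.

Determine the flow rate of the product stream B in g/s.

616.6 g/s

methanol in E: m_A = 774×0.811 + (1−0.132)·(1−0.880)·m_A, so m_A = 627.71/0.8958 = 700.7 g/s.
Product B = 0.880×700.7 = 616.61 g/s.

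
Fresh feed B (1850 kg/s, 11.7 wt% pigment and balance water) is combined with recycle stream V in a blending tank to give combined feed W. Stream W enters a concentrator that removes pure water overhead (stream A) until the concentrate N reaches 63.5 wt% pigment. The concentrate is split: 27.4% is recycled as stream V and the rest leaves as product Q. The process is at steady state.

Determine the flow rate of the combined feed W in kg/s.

Overall pigment balance (none leaves overhead): pigment in fresh feed = pigment in product, i.e. 1850×0.117 = (1−0.274)·N·0.635.
N = 216.45/(0.635×0.726) = 469.51 kg/s.
Recycle V = 0.274×469.51 = 128.65 kg/s.
Combined feed W = 1850 + 128.65 = 1978.6 kg/s.

1979 kg/s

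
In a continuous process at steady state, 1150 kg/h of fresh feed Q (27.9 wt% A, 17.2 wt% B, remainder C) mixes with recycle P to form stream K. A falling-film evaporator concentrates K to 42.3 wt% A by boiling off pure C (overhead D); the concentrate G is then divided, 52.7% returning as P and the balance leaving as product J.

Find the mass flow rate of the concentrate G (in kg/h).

Overall A balance (none leaves overhead): A in fresh feed = A in product, i.e. 1150×0.279 = (1−0.527)·G·0.423.
G = 320.85/(0.423×0.473) = 1603.6 kg/h.

1604 kg/h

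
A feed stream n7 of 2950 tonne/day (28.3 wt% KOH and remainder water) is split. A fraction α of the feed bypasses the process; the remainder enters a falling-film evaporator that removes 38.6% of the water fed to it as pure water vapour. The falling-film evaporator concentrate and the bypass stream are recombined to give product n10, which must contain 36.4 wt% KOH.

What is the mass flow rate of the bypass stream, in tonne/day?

578.1 tonne/day

All 2950×0.283 = 834.85 tonne/day of KOH reaches n10, so n10 = 834.85/0.364 = 2293.5 tonne/day and vapour = 656.46 tonne/day.
The evaporator receives (1−α)·2950 of feed at 0.717 water and removes 0.386 of that water:
0.386×0.717×(1−α)×2950 = 656.46
(1−α) = 656.46/816.45 = 0.8040;  α = 0.1960.
Bypass flow = 0.1960×2950 = 578.08 tonne/day.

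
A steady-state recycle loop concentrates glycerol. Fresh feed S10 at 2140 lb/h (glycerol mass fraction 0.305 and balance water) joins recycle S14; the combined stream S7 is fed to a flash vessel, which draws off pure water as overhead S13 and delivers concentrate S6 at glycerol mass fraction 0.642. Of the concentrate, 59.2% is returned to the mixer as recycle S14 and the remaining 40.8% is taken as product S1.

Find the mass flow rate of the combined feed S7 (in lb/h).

3615 lb/h

Overall glycerol balance (none leaves overhead): glycerol in fresh feed = glycerol in product, i.e. 2140×0.305 = (1−0.592)·S6·0.642.
S6 = 652.7/(0.642×0.408) = 2491.8 lb/h.
Recycle S14 = 0.592×2491.8 = 1475.2 lb/h.
Combined feed S7 = 2140 + 1475.2 = 3615.2 lb/h.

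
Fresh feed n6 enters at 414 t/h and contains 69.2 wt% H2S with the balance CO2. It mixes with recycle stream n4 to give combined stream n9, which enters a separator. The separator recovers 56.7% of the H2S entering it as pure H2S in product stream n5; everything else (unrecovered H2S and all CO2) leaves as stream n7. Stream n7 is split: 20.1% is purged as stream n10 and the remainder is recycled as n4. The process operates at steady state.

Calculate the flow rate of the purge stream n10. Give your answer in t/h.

CO2 enters only via n6 and leaves only via the purge: 414×0.308 = 0.201×(CO2 in n7), and the separator passes all CO2, so CO2 in n9 = CO2 in n7 = 634.39 t/h.
H2S in n9: m_A = 414×0.692 + (1−0.201)·(1−0.567)·m_A, so m_A = 286.49/0.6540 = 438.03 t/h.
n7 = (1−0.567)×438.03 + 634.39 = 824.06 t/h.
Purge n10 = 0.201×824.06 = 165.64 t/h.

165.6 t/h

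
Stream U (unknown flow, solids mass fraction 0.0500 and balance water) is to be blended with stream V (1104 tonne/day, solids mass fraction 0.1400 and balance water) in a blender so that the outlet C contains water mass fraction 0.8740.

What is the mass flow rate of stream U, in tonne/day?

Let U be the unknown flow. Total out = 1104 + U.
water balance: 949.44 + 0.950·U = 0.874·(1104 + U)
(0.950 − 0.874)·U = 0.874×1104 − 949.44 = 15.456
U = 15.456 / 0.076 = 203.37 tonne/day

203.4 tonne/day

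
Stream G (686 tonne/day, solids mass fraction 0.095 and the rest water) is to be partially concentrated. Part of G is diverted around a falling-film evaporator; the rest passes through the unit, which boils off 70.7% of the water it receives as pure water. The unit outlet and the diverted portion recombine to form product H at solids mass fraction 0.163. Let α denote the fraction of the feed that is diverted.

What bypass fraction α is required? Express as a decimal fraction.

0.348

All 686×0.095 = 65.17 tonne/day of solids reaches H, so H = 65.17/0.163 = 399.82 tonne/day and vapour = 286.18 tonne/day.
The evaporator receives (1−α)·686 of feed at 0.905 water and removes 0.707 of that water:
0.707×0.905×(1−α)×686 = 286.18
(1−α) = 286.18/438.93 = 0.6520;  α = 0.3480.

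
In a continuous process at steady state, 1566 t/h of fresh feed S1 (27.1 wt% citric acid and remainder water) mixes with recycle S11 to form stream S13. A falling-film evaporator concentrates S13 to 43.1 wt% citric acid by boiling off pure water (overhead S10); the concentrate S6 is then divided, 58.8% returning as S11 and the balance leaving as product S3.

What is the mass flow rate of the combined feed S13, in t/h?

Overall citric acid balance (none leaves overhead): citric acid in fresh feed = citric acid in product, i.e. 1566×0.271 = (1−0.588)·S6·0.431.
S6 = 424.39/(0.431×0.412) = 2389.9 t/h.
Recycle S11 = 0.588×2389.9 = 1405.3 t/h.
Combined feed S13 = 1566 + 1405.3 = 2971.3 t/h.

2971 t/h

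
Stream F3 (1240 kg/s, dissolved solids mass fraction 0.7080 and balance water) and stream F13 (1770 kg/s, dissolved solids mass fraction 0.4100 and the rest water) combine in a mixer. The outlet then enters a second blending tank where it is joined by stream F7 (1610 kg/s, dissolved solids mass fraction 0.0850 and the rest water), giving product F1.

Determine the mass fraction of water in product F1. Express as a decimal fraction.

Overall, product flow = 4620 kg/s.
water in = 1240×0.292 + 1770×0.590 + 1610×0.915 = 2879.5 kg/s.
water fraction in F1 = 0.6233.

0.6233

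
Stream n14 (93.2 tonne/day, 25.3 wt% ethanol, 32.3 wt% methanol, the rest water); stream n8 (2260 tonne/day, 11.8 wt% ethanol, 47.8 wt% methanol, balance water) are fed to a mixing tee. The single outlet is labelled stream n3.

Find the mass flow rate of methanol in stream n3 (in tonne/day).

methanol out = methanol in = 93.2×0.323 + 2260×0.478 = 1110.4 tonne/day.

1110 tonne/day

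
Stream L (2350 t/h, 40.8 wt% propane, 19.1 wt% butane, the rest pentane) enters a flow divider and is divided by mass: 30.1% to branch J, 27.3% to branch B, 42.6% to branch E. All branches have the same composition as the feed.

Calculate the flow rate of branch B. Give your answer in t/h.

641.6 t/h

Branch B flow = 0.273×2350 = 641.55 t/h.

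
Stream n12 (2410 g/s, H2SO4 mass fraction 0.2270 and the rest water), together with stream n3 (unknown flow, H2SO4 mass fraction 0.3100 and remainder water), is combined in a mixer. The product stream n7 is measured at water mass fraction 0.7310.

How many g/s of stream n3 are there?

Let n3 be the unknown flow. Total out = 2410 + n3.
water balance: 1862.9 + 0.690·n3 = 0.731·(2410 + n3)
(0.690 − 0.731)·n3 = 0.731×2410 − 1862.9 = -101.22
n3 = -101.22 / -0.041 = 2468.8 g/s

2469 g/s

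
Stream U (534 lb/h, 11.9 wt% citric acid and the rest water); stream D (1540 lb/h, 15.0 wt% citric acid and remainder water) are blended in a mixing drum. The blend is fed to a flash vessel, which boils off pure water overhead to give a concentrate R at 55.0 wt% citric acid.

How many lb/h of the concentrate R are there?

535.5 lb/h

citric acid entering = 534×0.119 + 1540×0.150 = 294.55 lb/h.
All citric acid reports to R, so R = 294.55/0.550 = 535.54 lb/h.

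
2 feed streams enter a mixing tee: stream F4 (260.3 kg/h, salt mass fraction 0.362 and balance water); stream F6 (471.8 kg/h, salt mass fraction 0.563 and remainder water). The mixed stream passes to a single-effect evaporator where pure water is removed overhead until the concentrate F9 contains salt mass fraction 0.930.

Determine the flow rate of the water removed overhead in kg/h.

salt entering = 260.3×0.362 + 471.8×0.563 = 359.85 kg/h.
All salt reports to F9, so F9 = 359.85/0.930 = 386.94 kg/h.
Total feed = 732.1 kg/h; overhead = 732.1 − 386.94 = 345.16 kg/h.

345.2 kg/h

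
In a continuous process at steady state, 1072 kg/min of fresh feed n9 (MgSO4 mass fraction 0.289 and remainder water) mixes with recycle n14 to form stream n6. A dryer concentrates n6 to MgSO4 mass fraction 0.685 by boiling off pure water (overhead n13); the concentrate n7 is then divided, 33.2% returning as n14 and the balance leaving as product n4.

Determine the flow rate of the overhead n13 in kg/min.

619.7 kg/min

Overall MgSO4 balance (none leaves overhead): MgSO4 in fresh feed = MgSO4 in product, i.e. 1072×0.289 = (1−0.332)·n7·0.685.
n7 = 309.81/(0.685×0.668) = 677.06 kg/min.
Recycle n14 = 0.332×677.06 = 224.78 kg/min.
Combined feed n6 = 1072 + 224.78 = 1296.8 kg/min.
Overhead n13 = n6 − n7 = 1296.8 − 677.06 = 619.73 kg/min.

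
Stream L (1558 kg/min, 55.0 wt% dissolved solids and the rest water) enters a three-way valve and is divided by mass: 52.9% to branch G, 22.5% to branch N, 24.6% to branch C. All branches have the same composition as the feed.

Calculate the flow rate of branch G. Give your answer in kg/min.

Branch G flow = 0.529×1558 = 824.18 kg/min.

824.2 kg/min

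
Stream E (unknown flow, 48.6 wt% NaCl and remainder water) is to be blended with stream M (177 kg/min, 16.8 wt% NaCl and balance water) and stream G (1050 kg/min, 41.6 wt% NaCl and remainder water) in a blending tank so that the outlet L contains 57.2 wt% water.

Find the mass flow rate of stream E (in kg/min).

Let E be the unknown flow. Total out = 1227 + E.
water balance: 760.46 + 0.514·E = 0.572·(1227 + E)
(0.514 − 0.572)·E = 0.572×1227 − 760.46 = -58.62
E = -58.62 / -0.058 = 1010.7 kg/min

1011 kg/min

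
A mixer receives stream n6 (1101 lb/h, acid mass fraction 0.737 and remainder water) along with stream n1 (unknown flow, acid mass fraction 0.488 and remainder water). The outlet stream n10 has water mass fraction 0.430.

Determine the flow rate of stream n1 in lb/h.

Let n1 be the unknown flow. Total out = 1101 + n1.
water balance: 289.56 + 0.512·n1 = 0.430·(1101 + n1)
(0.512 − 0.430)·n1 = 0.430×1101 − 289.56 = 183.87
n1 = 183.87 / 0.082 = 2242.3 lb/h

2242 lb/h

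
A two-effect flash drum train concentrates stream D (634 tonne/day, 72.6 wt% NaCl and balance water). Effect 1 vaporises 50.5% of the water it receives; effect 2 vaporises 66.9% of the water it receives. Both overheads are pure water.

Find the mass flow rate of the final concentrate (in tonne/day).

water in feed = 634×0.274 = 173.72 tonne/day.
After stage 1: water left = (1−0.505)×173.72 = 85.989; stream total = 546.27 tonne/day.
After stage 2: water left = (1−0.669)×85.989 = 28.462; final concentrate = 488.75 tonne/day.

488.7 tonne/day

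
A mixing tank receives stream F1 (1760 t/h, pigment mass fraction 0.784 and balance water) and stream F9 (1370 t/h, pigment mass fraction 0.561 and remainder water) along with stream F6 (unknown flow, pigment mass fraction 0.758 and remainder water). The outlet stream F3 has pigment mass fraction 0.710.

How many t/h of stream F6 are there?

1539 t/h

Let F6 be the unknown flow. Total out = 3130 + F6.
pigment balance: 2148.4 + 0.758·F6 = 0.710·(3130 + F6)
(0.758 − 0.710)·F6 = 0.710×3130 − 2148.4 = 73.89
F6 = 73.89 / 0.048 = 1539.4 t/h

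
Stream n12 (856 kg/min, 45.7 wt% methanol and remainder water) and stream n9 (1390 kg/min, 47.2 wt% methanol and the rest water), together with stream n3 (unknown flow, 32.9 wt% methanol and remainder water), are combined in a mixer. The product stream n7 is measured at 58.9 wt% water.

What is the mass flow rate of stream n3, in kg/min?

Let n3 be the unknown flow. Total out = 2246 + n3.
water balance: 1198.7 + 0.671·n3 = 0.589·(2246 + n3)
(0.671 − 0.589)·n3 = 0.589×2246 − 1198.7 = 124.17
n3 = 124.17 / 0.082 = 1514.2 kg/min

1514 kg/min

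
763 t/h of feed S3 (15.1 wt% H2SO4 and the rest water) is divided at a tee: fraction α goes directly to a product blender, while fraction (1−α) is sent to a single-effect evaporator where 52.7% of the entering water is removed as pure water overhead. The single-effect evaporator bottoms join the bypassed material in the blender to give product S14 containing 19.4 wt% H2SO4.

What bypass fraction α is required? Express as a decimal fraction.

0.505

All 763×0.151 = 115.21 t/h of H2SO4 reaches S14, so S14 = 115.21/0.194 = 593.88 t/h and vapour = 169.12 t/h.
The evaporator receives (1−α)·763 of feed at 0.849 water and removes 0.527 of that water:
0.527×0.849×(1−α)×763 = 169.12
(1−α) = 169.12/341.38 = 0.4954;  α = 0.5046.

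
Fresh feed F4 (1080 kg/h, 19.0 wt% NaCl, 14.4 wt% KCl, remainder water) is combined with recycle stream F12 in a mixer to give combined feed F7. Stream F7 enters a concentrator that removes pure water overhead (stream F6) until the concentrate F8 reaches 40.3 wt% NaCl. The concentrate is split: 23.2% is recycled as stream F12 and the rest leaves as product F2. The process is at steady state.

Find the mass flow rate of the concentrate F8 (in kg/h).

663 kg/h

Overall NaCl balance (none leaves overhead): NaCl in fresh feed = NaCl in product, i.e. 1080×0.190 = (1−0.232)·F8·0.403.
F8 = 205.2/(0.403×0.768) = 663 kg/h.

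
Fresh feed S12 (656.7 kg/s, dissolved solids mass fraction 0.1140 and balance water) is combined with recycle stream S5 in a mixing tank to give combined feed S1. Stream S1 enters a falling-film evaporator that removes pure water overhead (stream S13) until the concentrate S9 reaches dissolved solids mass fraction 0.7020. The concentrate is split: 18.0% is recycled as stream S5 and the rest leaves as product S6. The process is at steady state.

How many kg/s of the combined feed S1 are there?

680.1 kg/s

Overall dissolved solids balance (none leaves overhead): dissolved solids in fresh feed = dissolved solids in product, i.e. 656.7×0.114 = (1−0.180)·S9·0.702.
S9 = 74.864/(0.702×0.820) = 130.05 kg/s.
Recycle S5 = 0.180×130.05 = 23.41 kg/s.
Combined feed S1 = 656.7 + 23.41 = 680.11 kg/s.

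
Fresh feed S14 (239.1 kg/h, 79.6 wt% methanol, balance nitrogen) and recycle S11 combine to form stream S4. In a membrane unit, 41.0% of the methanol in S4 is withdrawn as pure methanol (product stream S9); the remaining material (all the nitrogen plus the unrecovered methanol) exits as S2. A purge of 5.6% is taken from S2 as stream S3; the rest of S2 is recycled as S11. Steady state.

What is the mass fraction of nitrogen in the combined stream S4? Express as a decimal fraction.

nitrogen enters only via S14 and leaves only via the purge: 239.1×0.204 = 0.056×(nitrogen in S2), and the membrane unit passes all nitrogen, so nitrogen in S4 = nitrogen in S2 = 871.01 kg/h.
methanol in S4: m_A = 239.1×0.796 + (1−0.056)·(1−0.410)·m_A, so m_A = 190.32/0.4430 = 429.59 kg/h.
S4 = 429.59 + 871.01 = 1300.6 kg/h.
nitrogen fraction in S4 = 871.01/1300.6 = 0.670.

0.670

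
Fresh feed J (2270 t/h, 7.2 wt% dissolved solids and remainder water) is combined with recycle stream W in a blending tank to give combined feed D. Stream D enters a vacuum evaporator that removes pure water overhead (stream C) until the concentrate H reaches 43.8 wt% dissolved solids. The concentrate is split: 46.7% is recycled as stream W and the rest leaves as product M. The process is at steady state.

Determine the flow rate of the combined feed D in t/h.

2597 t/h

Overall dissolved solids balance (none leaves overhead): dissolved solids in fresh feed = dissolved solids in product, i.e. 2270×0.072 = (1−0.467)·H·0.438.
H = 163.44/(0.438×0.533) = 700.1 t/h.
Recycle W = 0.467×700.1 = 326.94 t/h.
Combined feed D = 2270 + 326.94 = 2596.9 t/h.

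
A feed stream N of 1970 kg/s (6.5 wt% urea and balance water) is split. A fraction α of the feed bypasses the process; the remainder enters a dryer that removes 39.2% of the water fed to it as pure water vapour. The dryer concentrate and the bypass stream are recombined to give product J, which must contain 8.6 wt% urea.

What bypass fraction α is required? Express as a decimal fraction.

0.334

All 1970×0.065 = 128.05 kg/s of urea reaches J, so J = 128.05/0.086 = 1489 kg/s and vapour = 481.05 kg/s.
The evaporator receives (1−α)·1970 of feed at 0.935 water and removes 0.392 of that water:
0.392×0.935×(1−α)×1970 = 481.05
(1−α) = 481.05/722.04 = 0.6662;  α = 0.3338.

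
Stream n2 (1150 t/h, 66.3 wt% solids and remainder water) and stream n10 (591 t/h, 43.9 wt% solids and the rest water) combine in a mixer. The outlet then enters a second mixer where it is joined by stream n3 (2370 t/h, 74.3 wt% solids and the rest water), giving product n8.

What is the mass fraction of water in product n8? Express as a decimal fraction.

Overall, product flow = 4111 t/h.
water in = 1150×0.337 + 591×0.561 + 2370×0.257 = 1328.2 t/h.
water fraction in n8 = 0.323.

0.323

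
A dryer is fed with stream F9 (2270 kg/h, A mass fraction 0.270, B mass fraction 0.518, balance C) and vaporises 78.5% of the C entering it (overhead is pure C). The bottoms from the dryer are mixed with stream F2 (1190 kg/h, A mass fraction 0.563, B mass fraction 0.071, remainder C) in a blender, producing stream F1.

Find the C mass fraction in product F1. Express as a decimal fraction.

0.175

Vapour removed = 0.785×0.212×2270 = 377.77 kg/h; concentrate = 1892.2 kg/h.
C reaching the mixer = 103.47 (from concentrate) + 1190×0.366 = 539.01 kg/h.
Product flow = 1892.2 + 1190 = 3082.2 kg/h; C fraction = 0.175.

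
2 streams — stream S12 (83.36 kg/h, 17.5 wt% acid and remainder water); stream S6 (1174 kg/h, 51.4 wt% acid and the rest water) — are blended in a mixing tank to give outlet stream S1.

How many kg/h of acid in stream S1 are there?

618 kg/h

acid out = acid in = 83.36×0.175 + 1174×0.514 = 618.02 kg/h.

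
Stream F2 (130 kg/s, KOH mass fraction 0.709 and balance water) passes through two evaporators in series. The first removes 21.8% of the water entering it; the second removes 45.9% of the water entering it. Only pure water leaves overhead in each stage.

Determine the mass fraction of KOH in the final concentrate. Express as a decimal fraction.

0.852

water in feed = 130×0.291 = 37.83 kg/s.
After stage 1: water left = (1−0.218)×37.83 = 29.583; stream total = 121.75 kg/s.
After stage 2: water left = (1−0.459)×29.583 = 16.004; final concentrate = 108.17 kg/s.
KOH fraction = 92.17/108.17 = 0.852.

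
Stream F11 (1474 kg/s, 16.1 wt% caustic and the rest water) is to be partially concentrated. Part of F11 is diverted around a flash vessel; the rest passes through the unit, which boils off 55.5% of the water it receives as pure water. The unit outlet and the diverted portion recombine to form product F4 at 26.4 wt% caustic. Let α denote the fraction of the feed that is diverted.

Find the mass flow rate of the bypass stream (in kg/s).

All 1474×0.161 = 237.31 kg/s of caustic reaches F4, so F4 = 237.31/0.264 = 898.92 kg/s and vapour = 575.08 kg/s.
The evaporator receives (1−α)·1474 of feed at 0.839 water and removes 0.555 of that water:
0.555×0.839×(1−α)×1474 = 575.08
(1−α) = 575.08/686.36 = 0.8379;  α = 0.1621.
Bypass flow = 0.1621×1474 = 238.97 kg/s.

239 kg/s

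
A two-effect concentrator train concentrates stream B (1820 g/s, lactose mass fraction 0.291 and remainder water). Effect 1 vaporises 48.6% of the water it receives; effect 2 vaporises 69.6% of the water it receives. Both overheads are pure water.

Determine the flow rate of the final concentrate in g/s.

731.2 g/s

water in feed = 1820×0.709 = 1290.4 g/s.
After stage 1: water left = (1−0.486)×1290.4 = 663.26; stream total = 1192.9 g/s.
After stage 2: water left = (1−0.696)×663.26 = 201.63; final concentrate = 731.25 g/s.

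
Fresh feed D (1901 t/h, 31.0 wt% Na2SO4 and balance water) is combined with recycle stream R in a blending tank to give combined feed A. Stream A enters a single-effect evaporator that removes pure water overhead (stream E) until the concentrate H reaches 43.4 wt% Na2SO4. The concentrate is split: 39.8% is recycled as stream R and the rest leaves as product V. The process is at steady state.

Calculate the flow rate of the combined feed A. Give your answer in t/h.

Overall Na2SO4 balance (none leaves overhead): Na2SO4 in fresh feed = Na2SO4 in product, i.e. 1901×0.310 = (1−0.398)·H·0.434.
H = 589.31/(0.434×0.602) = 2255.6 t/h.
Recycle R = 0.398×2255.6 = 897.72 t/h.
Combined feed A = 1901 + 897.72 = 2798.7 t/h.

2799 t/h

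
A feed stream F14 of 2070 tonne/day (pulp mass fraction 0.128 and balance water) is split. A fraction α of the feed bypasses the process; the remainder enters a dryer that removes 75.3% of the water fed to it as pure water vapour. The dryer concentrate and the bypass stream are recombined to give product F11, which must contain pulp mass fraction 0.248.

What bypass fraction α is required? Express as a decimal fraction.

All 2070×0.128 = 264.96 tonne/day of pulp reaches F11, so F11 = 264.96/0.248 = 1068.4 tonne/day and vapour = 1001.6 tonne/day.
The evaporator receives (1−α)·2070 of feed at 0.872 water and removes 0.753 of that water:
0.753×0.872×(1−α)×2070 = 1001.6
(1−α) = 1001.6/1359.2 = 0.7369;  α = 0.2631.

0.263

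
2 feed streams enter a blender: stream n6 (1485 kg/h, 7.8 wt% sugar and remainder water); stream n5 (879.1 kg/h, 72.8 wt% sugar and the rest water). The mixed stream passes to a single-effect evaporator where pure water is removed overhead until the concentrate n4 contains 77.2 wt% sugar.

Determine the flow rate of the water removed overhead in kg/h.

1385 kg/h

sugar entering = 1485×0.078 + 879.1×0.728 = 755.81 kg/h.
All sugar reports to n4, so n4 = 755.81/0.772 = 979.03 kg/h.
Total feed = 2364.1 kg/h; overhead = 2364.1 − 979.03 = 1385.1 kg/h.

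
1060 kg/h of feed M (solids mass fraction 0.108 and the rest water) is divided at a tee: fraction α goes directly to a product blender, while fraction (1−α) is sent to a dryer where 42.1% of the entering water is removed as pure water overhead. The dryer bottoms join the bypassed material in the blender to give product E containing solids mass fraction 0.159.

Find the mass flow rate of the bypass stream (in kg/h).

154.6 kg/h

All 1060×0.108 = 114.48 kg/h of solids reaches E, so E = 114.48/0.159 = 720 kg/h and vapour = 340 kg/h.
The evaporator receives (1−α)·1060 of feed at 0.892 water and removes 0.421 of that water:
0.421×0.892×(1−α)×1060 = 340
(1−α) = 340/398.06 = 0.8541;  α = 0.1459.
Bypass flow = 0.1459×1060 = 154.62 kg/h.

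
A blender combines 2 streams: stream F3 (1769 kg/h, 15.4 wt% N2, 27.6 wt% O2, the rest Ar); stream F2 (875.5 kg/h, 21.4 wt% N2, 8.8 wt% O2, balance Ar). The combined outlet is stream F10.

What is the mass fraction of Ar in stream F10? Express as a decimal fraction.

0.612

Total flow out = 1769 + 875.5 = 2644.5 kg/h.
Ar in = 1769×0.570 + 875.5×0.698 = 1619.4 kg/h.
Ar mass fraction in F10 = 1619.4/2644.5 = 0.612.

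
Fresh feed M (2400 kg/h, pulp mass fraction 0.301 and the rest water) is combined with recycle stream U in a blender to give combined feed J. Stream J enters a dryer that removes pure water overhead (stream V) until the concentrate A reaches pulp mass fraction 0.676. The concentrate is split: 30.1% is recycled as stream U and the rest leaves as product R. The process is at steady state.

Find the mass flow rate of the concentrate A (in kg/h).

1529 kg/h

Overall pulp balance (none leaves overhead): pulp in fresh feed = pulp in product, i.e. 2400×0.301 = (1−0.301)·A·0.676.
A = 722.4/(0.676×0.699) = 1528.8 kg/h.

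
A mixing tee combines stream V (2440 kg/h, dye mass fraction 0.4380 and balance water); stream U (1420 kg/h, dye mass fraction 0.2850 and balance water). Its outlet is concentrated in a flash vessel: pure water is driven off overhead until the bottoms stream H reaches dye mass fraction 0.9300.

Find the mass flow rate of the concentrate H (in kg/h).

1584 kg/h

dye entering = 2440×0.438 + 1420×0.285 = 1473.4 kg/h.
All dye reports to H, so H = 1473.4/0.930 = 1584.3 kg/h.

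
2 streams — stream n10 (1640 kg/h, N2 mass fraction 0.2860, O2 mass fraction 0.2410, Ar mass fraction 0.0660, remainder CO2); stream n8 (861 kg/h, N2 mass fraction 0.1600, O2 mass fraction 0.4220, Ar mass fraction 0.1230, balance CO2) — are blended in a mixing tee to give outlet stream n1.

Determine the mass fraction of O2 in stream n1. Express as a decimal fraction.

Total flow out = 1640 + 861 = 2501 kg/h.
O2 in = 1640×0.241 + 861×0.422 = 758.58 kg/h.
O2 mass fraction in n1 = 758.58/2501 = 0.3033.

0.3033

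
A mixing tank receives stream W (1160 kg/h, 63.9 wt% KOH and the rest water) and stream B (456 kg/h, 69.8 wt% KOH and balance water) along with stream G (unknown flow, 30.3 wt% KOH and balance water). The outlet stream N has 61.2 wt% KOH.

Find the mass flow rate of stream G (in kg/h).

228.3 kg/h

Let G be the unknown flow. Total out = 1616 + G.
KOH balance: 1059.5 + 0.303·G = 0.612·(1616 + G)
(0.303 − 0.612)·G = 0.612×1616 − 1059.5 = -70.536
G = -70.536 / -0.309 = 228.27 kg/h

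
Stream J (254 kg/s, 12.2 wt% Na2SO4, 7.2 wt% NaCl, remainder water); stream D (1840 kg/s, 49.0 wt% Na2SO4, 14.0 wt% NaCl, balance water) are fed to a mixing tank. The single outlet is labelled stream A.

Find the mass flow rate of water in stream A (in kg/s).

885.5 kg/s

water out = water in = 254×0.806 + 1840×0.370 = 885.52 kg/s.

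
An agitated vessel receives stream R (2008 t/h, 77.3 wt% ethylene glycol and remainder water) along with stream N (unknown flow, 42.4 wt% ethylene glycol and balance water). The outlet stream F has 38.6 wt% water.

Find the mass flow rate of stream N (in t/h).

Let N be the unknown flow. Total out = 2008 + N.
water balance: 455.82 + 0.576·N = 0.386·(2008 + N)
(0.576 − 0.386)·N = 0.386×2008 − 455.82 = 319.27
N = 319.27 / 0.190 = 1680.4 t/h

1680 t/h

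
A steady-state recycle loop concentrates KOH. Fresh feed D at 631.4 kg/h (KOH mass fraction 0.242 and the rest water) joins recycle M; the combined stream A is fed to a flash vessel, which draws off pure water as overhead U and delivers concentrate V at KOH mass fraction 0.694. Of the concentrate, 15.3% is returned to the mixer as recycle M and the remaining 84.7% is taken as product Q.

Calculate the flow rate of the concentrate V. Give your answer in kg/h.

259.9 kg/h

Overall KOH balance (none leaves overhead): KOH in fresh feed = KOH in product, i.e. 631.4×0.242 = (1−0.153)·V·0.694.
V = 152.8/(0.694×0.847) = 259.94 kg/h.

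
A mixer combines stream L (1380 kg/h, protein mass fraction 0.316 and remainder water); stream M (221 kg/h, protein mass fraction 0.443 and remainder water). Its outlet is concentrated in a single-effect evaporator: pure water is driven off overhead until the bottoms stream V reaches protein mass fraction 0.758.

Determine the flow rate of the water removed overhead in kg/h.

protein entering = 1380×0.316 + 221×0.443 = 533.98 kg/h.
All protein reports to V, so V = 533.98/0.758 = 704.46 kg/h.
Total feed = 1601 kg/h; overhead = 1601 − 704.46 = 896.54 kg/h.

896.5 kg/h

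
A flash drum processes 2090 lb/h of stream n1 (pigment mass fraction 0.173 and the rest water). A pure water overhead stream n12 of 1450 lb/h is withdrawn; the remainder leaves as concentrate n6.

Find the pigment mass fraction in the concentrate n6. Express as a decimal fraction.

0.565

pigment is not removed: 2090×0.173 = 361.57 lb/h of pigment enters n6.
Concentrate = 2090 − 1450 = 640 lb/h.
Mass fraction = 361.57/640 = 0.565.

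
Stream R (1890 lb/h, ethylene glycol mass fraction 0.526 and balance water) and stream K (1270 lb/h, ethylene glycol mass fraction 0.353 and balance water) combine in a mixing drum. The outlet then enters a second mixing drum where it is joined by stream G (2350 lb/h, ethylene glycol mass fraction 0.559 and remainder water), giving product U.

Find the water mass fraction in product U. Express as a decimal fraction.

Overall, product flow = 5510 lb/h.
water in = 1890×0.474 + 1270×0.647 + 2350×0.441 = 2753.9 lb/h.
water fraction in U = 0.500.

0.500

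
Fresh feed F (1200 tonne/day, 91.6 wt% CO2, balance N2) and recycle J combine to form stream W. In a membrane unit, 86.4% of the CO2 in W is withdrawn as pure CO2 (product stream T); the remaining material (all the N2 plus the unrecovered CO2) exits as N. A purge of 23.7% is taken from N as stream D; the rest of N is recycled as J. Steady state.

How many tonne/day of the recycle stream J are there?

N2 enters only via F and leaves only via the purge: 1200×0.084 = 0.237×(N2 in N), and the membrane unit passes all N2, so N2 in W = N2 in N = 425.32 tonne/day.
CO2 in W: m_A = 1200×0.916 + (1−0.237)·(1−0.864)·m_A, so m_A = 1099.2/0.8962 = 1226.5 tonne/day.
N = (1−0.864)×1226.5 + 425.32 = 592.12 tonne/day.
Recycle J = (1−0.237)×592.12 = 451.78 tonne/day.

451.8 tonne/day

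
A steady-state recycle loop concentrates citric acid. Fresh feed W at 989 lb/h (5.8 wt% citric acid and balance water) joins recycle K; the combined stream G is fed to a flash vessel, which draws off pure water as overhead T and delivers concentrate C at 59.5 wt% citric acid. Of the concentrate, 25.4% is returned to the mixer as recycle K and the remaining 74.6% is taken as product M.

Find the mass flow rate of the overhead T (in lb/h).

Overall citric acid balance (none leaves overhead): citric acid in fresh feed = citric acid in product, i.e. 989×0.058 = (1−0.254)·C·0.595.
C = 57.362/(0.595×0.746) = 129.23 lb/h.
Recycle K = 0.254×129.23 = 32.825 lb/h.
Combined feed G = 989 + 32.825 = 1021.8 lb/h.
Overhead T = G − C = 1021.8 − 129.23 = 892.59 lb/h.

892.6 lb/h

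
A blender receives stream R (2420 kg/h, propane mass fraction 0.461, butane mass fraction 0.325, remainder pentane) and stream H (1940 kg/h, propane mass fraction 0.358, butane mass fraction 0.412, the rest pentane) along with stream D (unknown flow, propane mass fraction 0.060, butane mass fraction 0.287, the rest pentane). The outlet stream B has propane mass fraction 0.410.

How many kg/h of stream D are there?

64.4 kg/h

Let D be the unknown flow. Total out = 4360 + D.
propane balance: 1810.1 + 0.060·D = 0.410·(4360 + D)
(0.060 − 0.410)·D = 0.410×4360 − 1810.1 = -22.54
D = -22.54 / -0.350 = 64.4 kg/h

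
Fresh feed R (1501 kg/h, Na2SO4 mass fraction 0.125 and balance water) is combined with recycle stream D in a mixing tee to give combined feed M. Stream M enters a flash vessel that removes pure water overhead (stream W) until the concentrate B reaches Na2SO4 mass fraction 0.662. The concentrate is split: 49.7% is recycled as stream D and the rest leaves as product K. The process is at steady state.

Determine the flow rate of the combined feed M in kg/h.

1781 kg/h

Overall Na2SO4 balance (none leaves overhead): Na2SO4 in fresh feed = Na2SO4 in product, i.e. 1501×0.125 = (1−0.497)·B·0.662.
B = 187.62/(0.662×0.503) = 563.46 kg/h.
Recycle D = 0.497×563.46 = 280.04 kg/h.
Combined feed M = 1501 + 280.04 = 1781 kg/h.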